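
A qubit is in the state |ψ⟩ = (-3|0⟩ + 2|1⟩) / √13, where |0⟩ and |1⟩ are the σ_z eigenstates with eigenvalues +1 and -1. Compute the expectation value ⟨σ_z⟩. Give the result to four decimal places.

0.3846

⟨σ_z⟩ = |a|² - |b|² divided by |a|²+|b|², with a, b the |0⟩, |1⟩ amplitudes.
= (9 - 4)/13 = 5/13.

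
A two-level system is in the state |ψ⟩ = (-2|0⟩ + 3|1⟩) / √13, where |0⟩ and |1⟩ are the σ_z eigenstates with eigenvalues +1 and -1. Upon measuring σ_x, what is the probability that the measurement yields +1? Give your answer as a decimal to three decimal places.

0.038

|+x⟩ = (|0⟩ + |1⟩)/√2, so ⟨+x|ψ⟩ = (1) / (√2·√13).
P = |1|² / 26 = 1/26.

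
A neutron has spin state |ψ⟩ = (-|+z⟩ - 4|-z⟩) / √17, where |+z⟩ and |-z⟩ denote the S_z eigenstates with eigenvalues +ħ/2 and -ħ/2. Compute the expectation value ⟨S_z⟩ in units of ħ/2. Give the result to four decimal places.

-0.8824

⟨σ_z⟩ = |a|² - |b|² divided by |a|²+|b|², with a, b the |+z⟩, |-z⟩ amplitudes.
= (1 - 16)/17 = -15/17.
⟨S_z⟩ = (ħ/2)·⟨σ_z⟩.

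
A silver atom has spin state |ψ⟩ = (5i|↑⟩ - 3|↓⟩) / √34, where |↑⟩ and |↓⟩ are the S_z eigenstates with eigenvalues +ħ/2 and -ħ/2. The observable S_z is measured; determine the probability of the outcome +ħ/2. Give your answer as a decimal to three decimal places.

0.735

The +ħ/2 outcome corresponds to |↑⟩. Its amplitude in |ψ⟩ is 5i/√34.
P = |5i|² / 34 = 25/34.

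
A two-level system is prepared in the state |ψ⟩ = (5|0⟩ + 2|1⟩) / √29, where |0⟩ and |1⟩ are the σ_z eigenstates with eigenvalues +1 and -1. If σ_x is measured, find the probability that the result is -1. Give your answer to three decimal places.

|-x⟩ = (|0⟩ - |1⟩)/√2, so ⟨-x|ψ⟩ = (3) / (√2·√29).
P = |3|² / 58 = 9/58.

0.155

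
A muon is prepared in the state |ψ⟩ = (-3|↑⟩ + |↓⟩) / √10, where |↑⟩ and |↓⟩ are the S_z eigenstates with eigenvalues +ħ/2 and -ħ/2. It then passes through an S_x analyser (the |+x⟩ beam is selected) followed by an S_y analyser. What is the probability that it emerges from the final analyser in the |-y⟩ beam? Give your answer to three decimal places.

0.100

First analyser (S_x): P(|+x⟩) = |⟨+x|ψ⟩|² = 4/20.
After stage 1 the state is |+x⟩; P(|-y⟩) = |⟨-y|+x⟩|² = 1/2.
Joint probability = 4/20 × 1/2 = 0.100.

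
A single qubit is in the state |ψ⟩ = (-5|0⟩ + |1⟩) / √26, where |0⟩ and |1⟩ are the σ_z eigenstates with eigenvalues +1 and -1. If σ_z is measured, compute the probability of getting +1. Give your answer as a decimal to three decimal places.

The +1 outcome corresponds to |0⟩. Its amplitude in |ψ⟩ is -5/√26.
P = |-5|² / 26 = 25/26.

0.962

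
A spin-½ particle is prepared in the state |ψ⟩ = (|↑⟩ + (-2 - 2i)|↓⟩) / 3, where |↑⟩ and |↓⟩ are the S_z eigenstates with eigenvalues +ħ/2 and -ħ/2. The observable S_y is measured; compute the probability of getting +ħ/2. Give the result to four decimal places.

|+y⟩ = (|↑⟩ + i|↓⟩)/√2, so ⟨+y|ψ⟩ = (-1 + 2i) / (√2·3).
P = |-1 + 2i|² / 18 = 5/18.

0.2778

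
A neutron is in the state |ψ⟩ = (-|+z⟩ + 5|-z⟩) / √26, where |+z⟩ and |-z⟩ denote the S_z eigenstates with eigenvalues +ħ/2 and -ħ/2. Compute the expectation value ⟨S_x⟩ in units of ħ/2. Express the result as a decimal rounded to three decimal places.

⟨σ_x⟩ = 2 Re(a* b)/(|a|²+|b|²) with a = -1, b = 5.
a* b = -5, so ⟨σ_x⟩ = -10/26.
⟨S_x⟩ = (ħ/2)·⟨σ_x⟩.

-0.385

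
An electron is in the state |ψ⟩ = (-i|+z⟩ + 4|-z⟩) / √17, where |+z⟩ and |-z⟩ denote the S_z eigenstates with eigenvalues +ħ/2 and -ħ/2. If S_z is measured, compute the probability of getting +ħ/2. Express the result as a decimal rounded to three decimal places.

0.059

The +ħ/2 outcome corresponds to |+z⟩. Its amplitude in |ψ⟩ is -i/√17.
P = |-i|² / 17 = 1/17.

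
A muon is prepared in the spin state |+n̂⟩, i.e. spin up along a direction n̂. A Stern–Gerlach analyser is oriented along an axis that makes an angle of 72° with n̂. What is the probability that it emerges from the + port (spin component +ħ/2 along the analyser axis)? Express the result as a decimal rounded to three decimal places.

For spin-½, the probability of finding spin-up along an axis at angle θ to the initial spin direction is cos²(θ/2); spin-down is sin²(θ/2).
θ = 72°, so P = cos²(36°) ≈ 0.655.

0.655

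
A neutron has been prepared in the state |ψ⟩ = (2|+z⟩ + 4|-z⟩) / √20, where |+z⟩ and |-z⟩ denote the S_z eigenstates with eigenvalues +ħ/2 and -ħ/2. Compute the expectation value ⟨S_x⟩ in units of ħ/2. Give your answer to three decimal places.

⟨σ_x⟩ = 2 Re(a* b)/(|a|²+|b|²) with a = 2, b = 4.
a* b = 8, so ⟨σ_x⟩ = 16/20.
⟨S_x⟩ = (ħ/2)·⟨σ_x⟩.

0.800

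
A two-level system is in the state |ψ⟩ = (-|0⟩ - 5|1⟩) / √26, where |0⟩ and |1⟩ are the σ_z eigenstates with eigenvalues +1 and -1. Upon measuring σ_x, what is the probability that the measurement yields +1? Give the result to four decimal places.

0.6923

|+x⟩ = (|0⟩ + |1⟩)/√2, so ⟨+x|ψ⟩ = (-6) / (√2·√26).
P = |-6|² / 52 = 36/52.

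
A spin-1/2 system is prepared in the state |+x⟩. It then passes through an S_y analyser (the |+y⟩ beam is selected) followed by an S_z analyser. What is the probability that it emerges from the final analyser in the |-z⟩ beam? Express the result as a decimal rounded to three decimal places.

First analyser (S_y): from |+x⟩, P(|+y⟩) = 1/2.
After stage 1 the state is |+y⟩; P(|-z⟩) = |⟨-z|+y⟩|² = 1/2.
Joint probability = 1/2 × 1/2 = 0.250.

0.250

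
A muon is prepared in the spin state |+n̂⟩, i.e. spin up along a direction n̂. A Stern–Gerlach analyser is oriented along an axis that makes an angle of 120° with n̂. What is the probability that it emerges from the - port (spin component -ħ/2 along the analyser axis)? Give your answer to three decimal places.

0.750

For spin-½, the probability of finding spin-up along an axis at angle θ to the initial spin direction is cos²(θ/2); spin-down is sin²(θ/2).
θ = 120°, so P = sin²(60°) ≈ 0.750.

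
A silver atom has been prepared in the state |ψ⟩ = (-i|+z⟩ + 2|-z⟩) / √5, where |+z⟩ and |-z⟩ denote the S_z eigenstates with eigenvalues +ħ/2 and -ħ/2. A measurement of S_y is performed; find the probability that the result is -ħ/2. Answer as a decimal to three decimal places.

|-y⟩ = (|+z⟩ - i|-z⟩)/√2, so ⟨-y|ψ⟩ = (i) / (√2·√5).
P = |i|² / 10 = 1/10.

0.100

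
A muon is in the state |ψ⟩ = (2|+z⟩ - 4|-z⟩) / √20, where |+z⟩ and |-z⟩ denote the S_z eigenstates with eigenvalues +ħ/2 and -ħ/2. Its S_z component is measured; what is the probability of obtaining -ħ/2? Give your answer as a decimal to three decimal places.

0.800

The -ħ/2 outcome corresponds to |-z⟩. Its amplitude in |ψ⟩ is -4/√20.
P = |-4|² / 20 = 16/20.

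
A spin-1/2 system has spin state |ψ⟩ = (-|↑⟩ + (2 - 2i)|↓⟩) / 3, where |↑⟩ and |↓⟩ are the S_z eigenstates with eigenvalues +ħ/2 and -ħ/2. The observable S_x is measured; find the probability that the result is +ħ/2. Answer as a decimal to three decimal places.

|+x⟩ = (|↑⟩ + |↓⟩)/√2, so ⟨+x|ψ⟩ = (1 - 2i) / (√2·3).
P = |1 - 2i|² / 18 = 5/18.

0.278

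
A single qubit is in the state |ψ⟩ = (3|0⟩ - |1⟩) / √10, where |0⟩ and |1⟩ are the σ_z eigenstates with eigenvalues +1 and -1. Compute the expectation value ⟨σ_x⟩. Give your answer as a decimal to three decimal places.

-0.600

⟨σ_x⟩ = 2 Re(a* b)/(|a|²+|b|²) with a = 3, b = -1.
a* b = -3, so ⟨σ_x⟩ = -6/10.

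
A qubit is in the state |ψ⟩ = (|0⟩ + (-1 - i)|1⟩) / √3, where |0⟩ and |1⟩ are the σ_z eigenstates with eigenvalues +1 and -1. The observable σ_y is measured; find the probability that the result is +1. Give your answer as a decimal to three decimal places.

|+y⟩ = (|0⟩ + i|1⟩)/√2, so ⟨+y|ψ⟩ = (i) / (√2·√3).
P = |i|² / 6 = 1/6.

0.167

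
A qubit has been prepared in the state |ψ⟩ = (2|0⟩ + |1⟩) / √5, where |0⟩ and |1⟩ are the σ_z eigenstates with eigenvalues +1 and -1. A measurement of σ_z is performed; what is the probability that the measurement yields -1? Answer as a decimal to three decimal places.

0.200

The -1 outcome corresponds to |1⟩. Its amplitude in |ψ⟩ is 1/√5.
P = |1|² / 5 = 1/5.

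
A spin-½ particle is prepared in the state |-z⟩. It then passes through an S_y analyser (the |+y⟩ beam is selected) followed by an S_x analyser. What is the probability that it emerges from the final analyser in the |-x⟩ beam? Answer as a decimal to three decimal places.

0.250

First analyser (S_y): from |-z⟩, P(|+y⟩) = 1/2.
After stage 1 the state is |+y⟩; P(|-x⟩) = |⟨-x|+y⟩|² = 1/2.
Joint probability = 1/2 × 1/2 = 0.250.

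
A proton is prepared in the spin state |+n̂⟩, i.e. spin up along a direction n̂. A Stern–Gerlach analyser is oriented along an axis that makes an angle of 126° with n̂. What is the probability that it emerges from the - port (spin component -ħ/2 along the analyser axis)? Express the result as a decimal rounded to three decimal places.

For spin-½, the probability of finding spin-up along an axis at angle θ to the initial spin direction is cos²(θ/2); spin-down is sin²(θ/2).
θ = 126°, so P = sin²(63°) ≈ 0.794.

0.794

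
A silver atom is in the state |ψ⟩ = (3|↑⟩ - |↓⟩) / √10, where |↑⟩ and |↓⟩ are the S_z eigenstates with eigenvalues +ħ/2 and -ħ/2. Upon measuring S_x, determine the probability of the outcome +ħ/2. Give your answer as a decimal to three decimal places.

|+x⟩ = (|↑⟩ + |↓⟩)/√2, so ⟨+x|ψ⟩ = (2) / (√2·√10).
P = |2|² / 20 = 4/20.

0.200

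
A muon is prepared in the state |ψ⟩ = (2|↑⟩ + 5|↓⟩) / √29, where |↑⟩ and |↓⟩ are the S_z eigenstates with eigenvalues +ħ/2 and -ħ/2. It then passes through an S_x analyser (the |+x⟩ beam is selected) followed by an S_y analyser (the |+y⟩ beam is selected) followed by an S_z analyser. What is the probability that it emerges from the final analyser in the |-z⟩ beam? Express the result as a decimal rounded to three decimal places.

0.211

First analyser (S_x): P(|+x⟩) = |⟨+x|ψ⟩|² = 49/58.
After stage 1 the state is |+x⟩; P(|+y⟩) = |⟨+y|+x⟩|² = 1/2.
After stage 2 the state is |+y⟩; P(|-z⟩) = |⟨-z|+y⟩|² = 1/2.
Joint probability = 49/58 × 1/2 × 1/2 = 0.211.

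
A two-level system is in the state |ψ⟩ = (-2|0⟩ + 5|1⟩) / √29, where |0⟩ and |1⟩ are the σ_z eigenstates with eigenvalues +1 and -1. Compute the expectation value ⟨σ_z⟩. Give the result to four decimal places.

-0.7241

⟨σ_z⟩ = |a|² - |b|² divided by |a|²+|b|², with a, b the |0⟩, |1⟩ amplitudes.
= (4 - 25)/29 = -21/29.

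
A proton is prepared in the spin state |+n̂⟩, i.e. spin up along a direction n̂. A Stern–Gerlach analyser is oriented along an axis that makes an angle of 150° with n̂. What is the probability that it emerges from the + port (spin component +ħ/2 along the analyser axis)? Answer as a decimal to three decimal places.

For spin-½, the probability of finding spin-up along an axis at angle θ to the initial spin direction is cos²(θ/2); spin-down is sin²(θ/2).
θ = 150°, so P = cos²(75°) ≈ 0.067.

0.067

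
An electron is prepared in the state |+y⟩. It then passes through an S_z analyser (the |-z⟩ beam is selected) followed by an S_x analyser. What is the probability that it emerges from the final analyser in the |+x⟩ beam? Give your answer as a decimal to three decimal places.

0.250

First analyser (S_z): from |+y⟩, P(|-z⟩) = 1/2.
After stage 1 the state is |-z⟩; P(|+x⟩) = |⟨+x|-z⟩|² = 1/2.
Joint probability = 1/2 × 1/2 = 0.250.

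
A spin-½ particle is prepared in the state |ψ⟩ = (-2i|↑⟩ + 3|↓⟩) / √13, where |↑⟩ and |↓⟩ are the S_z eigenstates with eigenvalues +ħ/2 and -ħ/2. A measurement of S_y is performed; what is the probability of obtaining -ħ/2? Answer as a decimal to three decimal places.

0.038

|-y⟩ = (|↑⟩ - i|↓⟩)/√2, so ⟨-y|ψ⟩ = (i) / (√2·√13).
P = |i|² / 26 = 1/26.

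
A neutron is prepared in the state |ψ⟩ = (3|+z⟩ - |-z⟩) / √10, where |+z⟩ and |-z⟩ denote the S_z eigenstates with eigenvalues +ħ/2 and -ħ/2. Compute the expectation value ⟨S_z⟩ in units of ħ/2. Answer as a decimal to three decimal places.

⟨σ_z⟩ = |a|² - |b|² divided by |a|²+|b|², with a, b the |+z⟩, |-z⟩ amplitudes.
= (9 - 1)/10 = 8/10.
⟨S_z⟩ = (ħ/2)·⟨σ_z⟩.

0.800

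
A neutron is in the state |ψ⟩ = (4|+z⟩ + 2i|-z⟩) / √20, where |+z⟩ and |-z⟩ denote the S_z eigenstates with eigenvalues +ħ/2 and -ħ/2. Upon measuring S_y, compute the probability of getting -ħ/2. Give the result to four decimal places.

0.1000

|-y⟩ = (|+z⟩ - i|-z⟩)/√2, so ⟨-y|ψ⟩ = (2) / (√2·√20).
P = |2|² / 40 = 4/40.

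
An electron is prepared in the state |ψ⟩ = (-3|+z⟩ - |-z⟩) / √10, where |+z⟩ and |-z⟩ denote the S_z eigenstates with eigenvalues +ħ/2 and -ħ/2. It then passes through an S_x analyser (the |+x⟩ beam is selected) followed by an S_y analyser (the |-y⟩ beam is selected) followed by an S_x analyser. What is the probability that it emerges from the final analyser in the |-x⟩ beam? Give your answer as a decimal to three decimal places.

0.200

First analyser (S_x): P(|+x⟩) = |⟨+x|ψ⟩|² = 16/20.
After stage 1 the state is |+x⟩; P(|-y⟩) = |⟨-y|+x⟩|² = 1/2.
After stage 2 the state is |-y⟩; P(|-x⟩) = |⟨-x|-y⟩|² = 1/2.
Joint probability = 16/20 × 1/2 × 1/2 = 0.200.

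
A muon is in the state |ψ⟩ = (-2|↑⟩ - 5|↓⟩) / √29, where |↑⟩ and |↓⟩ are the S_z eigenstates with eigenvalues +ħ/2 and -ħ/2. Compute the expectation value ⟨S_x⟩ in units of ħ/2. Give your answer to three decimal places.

⟨σ_x⟩ = 2 Re(a* b)/(|a|²+|b|²) with a = -2, b = -5.
a* b = 10, so ⟨σ_x⟩ = 20/29.
⟨S_x⟩ = (ħ/2)·⟨σ_x⟩.

0.690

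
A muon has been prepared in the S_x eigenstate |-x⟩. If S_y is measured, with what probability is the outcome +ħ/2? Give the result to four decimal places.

In the S_z basis, |-x⟩ = (|+z⟩ - |-z⟩)/√2 and |+y⟩ = (|+z⟩ + i|-z⟩)/√2.
|⟨+y|-x⟩|² = 1/2.

0.5000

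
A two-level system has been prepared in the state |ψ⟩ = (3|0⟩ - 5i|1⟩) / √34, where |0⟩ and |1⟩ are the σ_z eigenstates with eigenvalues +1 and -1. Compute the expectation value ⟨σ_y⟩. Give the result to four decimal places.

-0.8824

⟨σ_y⟩ = 2 Im(a* b)/(|a|²+|b|²) with a = 3, b = -5i.
a* b = -15i, so ⟨σ_y⟩ = -30/34.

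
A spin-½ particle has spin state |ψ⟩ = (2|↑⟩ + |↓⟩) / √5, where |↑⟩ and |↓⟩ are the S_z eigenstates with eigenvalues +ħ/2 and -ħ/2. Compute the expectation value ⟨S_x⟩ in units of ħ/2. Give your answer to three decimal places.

0.800

⟨σ_x⟩ = 2 Re(a* b)/(|a|²+|b|²) with a = 2, b = 1.
a* b = 2, so ⟨σ_x⟩ = 4/5.
⟨S_x⟩ = (ħ/2)·⟨σ_x⟩.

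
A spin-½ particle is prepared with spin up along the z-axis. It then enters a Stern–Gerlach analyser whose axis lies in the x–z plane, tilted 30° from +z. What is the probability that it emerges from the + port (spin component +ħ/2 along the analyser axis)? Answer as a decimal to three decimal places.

For spin-½, the probability of finding spin-up along an axis at angle θ to the initial spin direction is cos²(θ/2); spin-down is sin²(θ/2).
θ = 30°, so P = cos²(15°) ≈ 0.933.

0.933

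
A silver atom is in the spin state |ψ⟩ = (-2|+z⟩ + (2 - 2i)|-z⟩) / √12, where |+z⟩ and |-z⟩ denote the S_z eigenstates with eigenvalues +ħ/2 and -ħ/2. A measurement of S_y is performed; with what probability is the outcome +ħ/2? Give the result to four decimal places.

0.8333

|+y⟩ = (|+z⟩ + i|-z⟩)/√2, so ⟨+y|ψ⟩ = (-4 - 2i) / (√2·√12).
P = |-4 - 2i|² / 24 = 20/24.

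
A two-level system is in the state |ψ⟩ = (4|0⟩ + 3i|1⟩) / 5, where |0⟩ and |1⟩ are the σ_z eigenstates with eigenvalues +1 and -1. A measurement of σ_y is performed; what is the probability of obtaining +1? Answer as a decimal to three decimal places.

0.980

|+y⟩ = (|0⟩ + i|1⟩)/√2, so ⟨+y|ψ⟩ = (7) / (√2·5).
P = |7|² / 50 = 49/50.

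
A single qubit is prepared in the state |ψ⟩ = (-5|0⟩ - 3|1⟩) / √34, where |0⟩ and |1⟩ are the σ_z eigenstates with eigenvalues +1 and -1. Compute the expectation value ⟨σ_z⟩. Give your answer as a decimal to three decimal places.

0.471

⟨σ_z⟩ = |a|² - |b|² divided by |a|²+|b|², with a, b the |0⟩, |1⟩ amplitudes.
= (25 - 9)/34 = 16/34.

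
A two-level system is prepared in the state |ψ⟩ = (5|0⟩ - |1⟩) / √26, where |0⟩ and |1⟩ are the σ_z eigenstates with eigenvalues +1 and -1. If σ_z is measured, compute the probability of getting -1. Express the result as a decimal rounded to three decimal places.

0.038

The -1 outcome corresponds to |1⟩. Its amplitude in |ψ⟩ is -1/√26.
P = |-1|² / 26 = 1/26.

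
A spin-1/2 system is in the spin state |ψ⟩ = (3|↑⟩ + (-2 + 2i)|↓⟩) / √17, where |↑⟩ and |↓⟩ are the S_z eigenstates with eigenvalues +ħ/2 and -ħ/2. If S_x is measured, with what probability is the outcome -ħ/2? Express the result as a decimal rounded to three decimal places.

|-x⟩ = (|↑⟩ - |↓⟩)/√2, so ⟨-x|ψ⟩ = (5 - 2i) / (√2·√17).
P = |5 - 2i|² / 34 = 29/34.

0.853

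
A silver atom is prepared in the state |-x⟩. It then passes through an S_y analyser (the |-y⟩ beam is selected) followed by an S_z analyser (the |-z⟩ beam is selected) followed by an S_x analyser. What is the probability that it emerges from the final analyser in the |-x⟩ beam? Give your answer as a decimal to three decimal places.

0.125

First analyser (S_y): from |-x⟩, P(|-y⟩) = 1/2.
After stage 1 the state is |-y⟩; P(|-z⟩) = |⟨-z|-y⟩|² = 1/2.
After stage 2 the state is |-z⟩; P(|-x⟩) = |⟨-x|-z⟩|² = 1/2.
Joint probability = 1/2 × 1/2 × 1/2 = 0.125.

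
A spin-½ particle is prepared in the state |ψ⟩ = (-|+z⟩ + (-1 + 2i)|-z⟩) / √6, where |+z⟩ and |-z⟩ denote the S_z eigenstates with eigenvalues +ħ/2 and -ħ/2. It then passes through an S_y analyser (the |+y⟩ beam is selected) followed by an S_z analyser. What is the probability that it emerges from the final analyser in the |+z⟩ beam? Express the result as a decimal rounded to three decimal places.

First analyser (S_y): P(|+y⟩) = |⟨+y|ψ⟩|² = 2/12.
After stage 1 the state is |+y⟩; P(|+z⟩) = |⟨+z|+y⟩|² = 1/2.
Joint probability = 2/12 × 1/2 = 0.083.

0.083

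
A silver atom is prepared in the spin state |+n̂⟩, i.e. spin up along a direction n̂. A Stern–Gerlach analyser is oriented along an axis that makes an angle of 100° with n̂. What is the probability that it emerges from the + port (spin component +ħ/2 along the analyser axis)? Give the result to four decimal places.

0.4132

For spin-½, the probability of finding spin-up along an axis at angle θ to the initial spin direction is cos²(θ/2); spin-down is sin²(θ/2).
θ = 100°, so P = cos²(50°) ≈ 0.4132.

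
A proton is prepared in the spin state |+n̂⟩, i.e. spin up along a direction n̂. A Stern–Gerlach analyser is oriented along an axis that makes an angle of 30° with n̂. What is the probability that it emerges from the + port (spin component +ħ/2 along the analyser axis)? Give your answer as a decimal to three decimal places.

For spin-½, the probability of finding spin-up along an axis at angle θ to the initial spin direction is cos²(θ/2); spin-down is sin²(θ/2).
θ = 30°, so P = cos²(15°) ≈ 0.933.

0.933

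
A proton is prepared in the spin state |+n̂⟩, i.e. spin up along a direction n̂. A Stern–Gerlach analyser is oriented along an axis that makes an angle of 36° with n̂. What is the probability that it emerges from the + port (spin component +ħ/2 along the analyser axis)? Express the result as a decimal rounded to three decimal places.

0.905

For spin-½, the probability of finding spin-up along an axis at angle θ to the initial spin direction is cos²(θ/2); spin-down is sin²(θ/2).
θ = 36°, so P = cos²(18°) ≈ 0.905.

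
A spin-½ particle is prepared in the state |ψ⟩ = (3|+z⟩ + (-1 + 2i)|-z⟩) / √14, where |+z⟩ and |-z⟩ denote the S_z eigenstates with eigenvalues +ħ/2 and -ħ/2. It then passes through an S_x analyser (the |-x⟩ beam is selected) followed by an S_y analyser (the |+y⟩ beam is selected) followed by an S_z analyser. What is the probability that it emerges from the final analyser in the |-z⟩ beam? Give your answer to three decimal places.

First analyser (S_x): P(|-x⟩) = |⟨-x|ψ⟩|² = 20/28.
After stage 1 the state is |-x⟩; P(|+y⟩) = |⟨+y|-x⟩|² = 1/2.
After stage 2 the state is |+y⟩; P(|-z⟩) = |⟨-z|+y⟩|² = 1/2.
Joint probability = 20/28 × 1/2 × 1/2 = 0.179.

0.179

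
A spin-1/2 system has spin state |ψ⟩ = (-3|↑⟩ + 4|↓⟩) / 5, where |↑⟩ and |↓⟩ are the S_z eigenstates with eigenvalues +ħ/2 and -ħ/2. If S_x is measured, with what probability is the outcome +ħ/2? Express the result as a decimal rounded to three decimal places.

|+x⟩ = (|↑⟩ + |↓⟩)/√2, so ⟨+x|ψ⟩ = (1) / (√2·5).
P = |1|² / 50 = 1/50.

0.020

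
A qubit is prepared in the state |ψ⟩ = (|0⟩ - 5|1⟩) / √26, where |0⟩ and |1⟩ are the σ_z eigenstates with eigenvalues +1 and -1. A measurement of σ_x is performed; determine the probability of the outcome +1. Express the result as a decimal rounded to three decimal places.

0.308

|+x⟩ = (|0⟩ + |1⟩)/√2, so ⟨+x|ψ⟩ = (-4) / (√2·√26).
P = |-4|² / 52 = 16/52.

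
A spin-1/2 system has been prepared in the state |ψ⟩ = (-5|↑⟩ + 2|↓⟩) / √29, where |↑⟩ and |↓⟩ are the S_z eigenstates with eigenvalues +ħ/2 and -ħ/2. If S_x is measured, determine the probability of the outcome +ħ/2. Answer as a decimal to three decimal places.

0.155

|+x⟩ = (|↑⟩ + |↓⟩)/√2, so ⟨+x|ψ⟩ = (-3) / (√2·√29).
P = |-3|² / 58 = 9/58.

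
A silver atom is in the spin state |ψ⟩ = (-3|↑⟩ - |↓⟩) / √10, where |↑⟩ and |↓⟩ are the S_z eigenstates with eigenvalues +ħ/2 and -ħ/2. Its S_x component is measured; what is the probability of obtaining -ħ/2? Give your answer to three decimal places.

0.200

|-x⟩ = (|↑⟩ - |↓⟩)/√2, so ⟨-x|ψ⟩ = (-2) / (√2·√10).
P = |-2|² / 20 = 4/20.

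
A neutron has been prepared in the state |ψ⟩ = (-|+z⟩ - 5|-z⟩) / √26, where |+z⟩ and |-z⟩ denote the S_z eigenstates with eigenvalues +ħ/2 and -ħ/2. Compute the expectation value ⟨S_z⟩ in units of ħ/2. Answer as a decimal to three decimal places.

-0.923

⟨σ_z⟩ = |a|² - |b|² divided by |a|²+|b|², with a, b the |+z⟩, |-z⟩ amplitudes.
= (1 - 25)/26 = -24/26.
⟨S_z⟩ = (ħ/2)·⟨σ_z⟩.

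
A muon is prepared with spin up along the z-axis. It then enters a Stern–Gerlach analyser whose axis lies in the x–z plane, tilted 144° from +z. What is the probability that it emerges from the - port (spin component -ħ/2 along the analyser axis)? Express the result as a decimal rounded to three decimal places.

For spin-½, the probability of finding spin-up along an axis at angle θ to the initial spin direction is cos²(θ/2); spin-down is sin²(θ/2).
θ = 144°, so P = sin²(72°) ≈ 0.905.

0.905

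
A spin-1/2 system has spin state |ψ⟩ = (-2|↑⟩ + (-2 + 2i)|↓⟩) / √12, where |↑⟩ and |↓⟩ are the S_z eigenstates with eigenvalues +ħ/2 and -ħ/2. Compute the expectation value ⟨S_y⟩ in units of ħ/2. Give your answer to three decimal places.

⟨σ_y⟩ = 2 Im(a* b)/(|a|²+|b|²) with a = -2, b = (-2 + 2i).
a* b = (4 - 4i), so ⟨σ_y⟩ = -8/12.
⟨S_y⟩ = (ħ/2)·⟨σ_y⟩.

-0.667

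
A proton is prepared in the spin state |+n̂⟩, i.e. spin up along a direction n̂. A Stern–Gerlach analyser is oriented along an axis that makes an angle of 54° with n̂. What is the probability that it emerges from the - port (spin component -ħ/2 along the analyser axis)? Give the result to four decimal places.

0.2061

For spin-½, the probability of finding spin-up along an axis at angle θ to the initial spin direction is cos²(θ/2); spin-down is sin²(θ/2).
θ = 54°, so P = sin²(27°) ≈ 0.2061.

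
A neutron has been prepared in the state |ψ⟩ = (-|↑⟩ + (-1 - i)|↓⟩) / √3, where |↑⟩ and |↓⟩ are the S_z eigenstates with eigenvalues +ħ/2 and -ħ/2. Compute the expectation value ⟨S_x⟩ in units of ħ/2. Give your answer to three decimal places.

0.667

⟨σ_x⟩ = 2 Re(a* b)/(|a|²+|b|²) with a = -1, b = (-1 - i).
a* b = (1 + i), so ⟨σ_x⟩ = 2/3.
⟨S_x⟩ = (ħ/2)·⟨σ_x⟩.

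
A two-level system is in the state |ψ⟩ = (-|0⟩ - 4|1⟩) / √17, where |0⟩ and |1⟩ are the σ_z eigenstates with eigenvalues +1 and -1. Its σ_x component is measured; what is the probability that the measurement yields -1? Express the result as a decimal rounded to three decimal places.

0.265

|-x⟩ = (|0⟩ - |1⟩)/√2, so ⟨-x|ψ⟩ = (3) / (√2·√17).
P = |3|² / 34 = 9/34.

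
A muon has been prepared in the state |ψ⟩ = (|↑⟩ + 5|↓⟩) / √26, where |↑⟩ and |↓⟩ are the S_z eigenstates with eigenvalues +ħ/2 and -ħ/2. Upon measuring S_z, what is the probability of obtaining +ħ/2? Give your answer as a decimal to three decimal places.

The +ħ/2 outcome corresponds to |↑⟩. Its amplitude in |ψ⟩ is 1/√26.
P = |1|² / 26 = 1/26.

0.038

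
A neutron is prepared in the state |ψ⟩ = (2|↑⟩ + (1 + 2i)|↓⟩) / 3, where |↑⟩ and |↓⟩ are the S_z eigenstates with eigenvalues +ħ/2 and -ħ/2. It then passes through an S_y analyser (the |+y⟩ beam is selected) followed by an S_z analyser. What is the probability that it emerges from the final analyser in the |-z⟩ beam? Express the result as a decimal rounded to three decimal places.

First analyser (S_y): P(|+y⟩) = |⟨+y|ψ⟩|² = 17/18.
After stage 1 the state is |+y⟩; P(|-z⟩) = |⟨-z|+y⟩|² = 1/2.
Joint probability = 17/18 × 1/2 = 0.472.

0.472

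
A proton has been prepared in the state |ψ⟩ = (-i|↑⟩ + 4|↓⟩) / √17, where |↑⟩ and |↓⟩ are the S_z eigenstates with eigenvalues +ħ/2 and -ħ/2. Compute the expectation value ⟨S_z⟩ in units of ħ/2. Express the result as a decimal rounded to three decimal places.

⟨σ_z⟩ = |a|² - |b|² divided by |a|²+|b|², with a, b the |↑⟩, |↓⟩ amplitudes.
= (1 - 16)/17 = -15/17.
⟨S_z⟩ = (ħ/2)·⟨σ_z⟩.

-0.882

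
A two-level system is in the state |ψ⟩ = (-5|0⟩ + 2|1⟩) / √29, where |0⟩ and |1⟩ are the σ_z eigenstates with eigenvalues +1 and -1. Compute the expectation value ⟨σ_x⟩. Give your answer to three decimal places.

⟨σ_x⟩ = 2 Re(a* b)/(|a|²+|b|²) with a = -5, b = 2.
a* b = -10, so ⟨σ_x⟩ = -20/29.

-0.690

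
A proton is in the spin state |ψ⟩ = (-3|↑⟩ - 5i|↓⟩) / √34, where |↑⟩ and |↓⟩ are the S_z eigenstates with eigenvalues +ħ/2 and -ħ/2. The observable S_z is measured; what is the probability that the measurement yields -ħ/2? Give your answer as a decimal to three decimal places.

The -ħ/2 outcome corresponds to |↓⟩. Its amplitude in |ψ⟩ is -5i/√34.
P = |-5i|² / 34 = 25/34.

0.735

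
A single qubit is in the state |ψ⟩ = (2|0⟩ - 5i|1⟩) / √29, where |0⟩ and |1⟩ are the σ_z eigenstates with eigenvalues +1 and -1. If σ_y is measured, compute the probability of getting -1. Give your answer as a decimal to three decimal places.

|-y⟩ = (|0⟩ - i|1⟩)/√2, so ⟨-y|ψ⟩ = (7) / (√2·√29).
P = |7|² / 58 = 49/58.

0.845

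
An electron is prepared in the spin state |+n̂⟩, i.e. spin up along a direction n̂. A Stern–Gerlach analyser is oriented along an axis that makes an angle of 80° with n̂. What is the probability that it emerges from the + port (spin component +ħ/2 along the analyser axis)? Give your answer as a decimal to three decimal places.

For spin-½, the probability of finding spin-up along an axis at angle θ to the initial spin direction is cos²(θ/2); spin-down is sin²(θ/2).
θ = 80°, so P = cos²(40°) ≈ 0.587.

0.587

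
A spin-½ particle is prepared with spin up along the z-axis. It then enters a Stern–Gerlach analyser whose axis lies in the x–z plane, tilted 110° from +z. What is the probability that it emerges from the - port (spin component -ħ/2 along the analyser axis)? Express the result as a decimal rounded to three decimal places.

For spin-½, the probability of finding spin-up along an axis at angle θ to the initial spin direction is cos²(θ/2); spin-down is sin²(θ/2).
θ = 110°, so P = sin²(55°) ≈ 0.671.

0.671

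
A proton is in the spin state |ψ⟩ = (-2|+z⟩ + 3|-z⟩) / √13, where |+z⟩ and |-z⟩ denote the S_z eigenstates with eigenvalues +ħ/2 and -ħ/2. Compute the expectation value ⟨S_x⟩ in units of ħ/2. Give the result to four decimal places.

-0.9231

⟨σ_x⟩ = 2 Re(a* b)/(|a|²+|b|²) with a = -2, b = 3.
a* b = -6, so ⟨σ_x⟩ = -12/13.
⟨S_x⟩ = (ħ/2)·⟨σ_x⟩.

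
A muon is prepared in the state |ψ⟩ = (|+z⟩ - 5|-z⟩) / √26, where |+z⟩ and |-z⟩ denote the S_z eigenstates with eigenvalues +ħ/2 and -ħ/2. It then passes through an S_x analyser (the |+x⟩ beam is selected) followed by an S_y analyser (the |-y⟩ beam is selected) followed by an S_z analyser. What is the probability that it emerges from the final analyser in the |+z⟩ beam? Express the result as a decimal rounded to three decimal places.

First analyser (S_x): P(|+x⟩) = |⟨+x|ψ⟩|² = 16/52.
After stage 1 the state is |+x⟩; P(|-y⟩) = |⟨-y|+x⟩|² = 1/2.
After stage 2 the state is |-y⟩; P(|+z⟩) = |⟨+z|-y⟩|² = 1/2.
Joint probability = 16/52 × 1/2 × 1/2 = 0.077.

0.077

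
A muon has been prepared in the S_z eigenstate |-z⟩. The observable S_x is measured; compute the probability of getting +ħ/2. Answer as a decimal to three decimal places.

0.500

In the S_z basis, |-z⟩ = |↓⟩ and |+x⟩ = (|↑⟩ + |↓⟩)/√2.
|⟨+x|-z⟩|² = 1/2.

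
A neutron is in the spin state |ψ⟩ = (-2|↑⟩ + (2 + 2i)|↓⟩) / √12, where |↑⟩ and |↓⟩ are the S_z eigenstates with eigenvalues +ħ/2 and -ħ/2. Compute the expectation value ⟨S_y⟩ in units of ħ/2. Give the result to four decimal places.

-0.6667

⟨σ_y⟩ = 2 Im(a* b)/(|a|²+|b|²) with a = -2, b = (2 + 2i).
a* b = (-4 - 4i), so ⟨σ_y⟩ = -8/12.
⟨S_y⟩ = (ħ/2)·⟨σ_y⟩.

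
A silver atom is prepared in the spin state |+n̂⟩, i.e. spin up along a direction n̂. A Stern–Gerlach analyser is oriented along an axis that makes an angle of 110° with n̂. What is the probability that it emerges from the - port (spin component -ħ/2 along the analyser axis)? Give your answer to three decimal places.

0.671

For spin-½, the probability of finding spin-up along an axis at angle θ to the initial spin direction is cos²(θ/2); spin-down is sin²(θ/2).
θ = 110°, so P = sin²(55°) ≈ 0.671.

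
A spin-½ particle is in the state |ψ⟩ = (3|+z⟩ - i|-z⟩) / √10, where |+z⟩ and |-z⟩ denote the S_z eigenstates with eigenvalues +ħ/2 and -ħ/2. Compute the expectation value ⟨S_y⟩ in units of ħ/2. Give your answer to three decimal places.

⟨σ_y⟩ = 2 Im(a* b)/(|a|²+|b|²) with a = 3, b = -i.
a* b = -3i, so ⟨σ_y⟩ = -6/10.
⟨S_y⟩ = (ħ/2)·⟨σ_y⟩.

-0.600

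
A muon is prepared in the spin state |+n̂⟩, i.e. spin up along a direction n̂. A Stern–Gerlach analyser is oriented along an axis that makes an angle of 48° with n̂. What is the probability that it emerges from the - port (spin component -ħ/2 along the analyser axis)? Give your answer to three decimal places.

0.165

For spin-½, the probability of finding spin-up along an axis at angle θ to the initial spin direction is cos²(θ/2); spin-down is sin²(θ/2).
θ = 48°, so P = sin²(24°) ≈ 0.165.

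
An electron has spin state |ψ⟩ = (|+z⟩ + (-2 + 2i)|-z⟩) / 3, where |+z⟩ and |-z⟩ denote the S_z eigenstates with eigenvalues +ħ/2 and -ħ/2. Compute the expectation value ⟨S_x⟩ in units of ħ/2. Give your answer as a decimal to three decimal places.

⟨σ_x⟩ = 2 Re(a* b)/(|a|²+|b|²) with a = 1, b = (-2 + 2i).
a* b = (-2 + 2i), so ⟨σ_x⟩ = -4/9.
⟨S_x⟩ = (ħ/2)·⟨σ_x⟩.

-0.444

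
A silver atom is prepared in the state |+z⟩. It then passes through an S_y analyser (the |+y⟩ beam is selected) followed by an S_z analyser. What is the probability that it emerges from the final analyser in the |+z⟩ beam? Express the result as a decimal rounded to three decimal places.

0.250

First analyser (S_y): from |+z⟩, P(|+y⟩) = 1/2.
After stage 1 the state is |+y⟩; P(|+z⟩) = |⟨+z|+y⟩|² = 1/2.
Joint probability = 1/2 × 1/2 = 0.250.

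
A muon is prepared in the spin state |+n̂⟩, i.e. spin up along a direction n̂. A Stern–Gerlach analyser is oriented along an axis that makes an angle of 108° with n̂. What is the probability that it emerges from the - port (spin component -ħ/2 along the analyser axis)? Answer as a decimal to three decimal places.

0.655

For spin-½, the probability of finding spin-up along an axis at angle θ to the initial spin direction is cos²(θ/2); spin-down is sin²(θ/2).
θ = 108°, so P = sin²(54°) ≈ 0.655.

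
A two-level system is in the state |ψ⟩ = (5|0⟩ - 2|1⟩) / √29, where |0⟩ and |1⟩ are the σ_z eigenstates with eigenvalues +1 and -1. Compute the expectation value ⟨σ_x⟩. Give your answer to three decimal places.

-0.690

⟨σ_x⟩ = 2 Re(a* b)/(|a|²+|b|²) with a = 5, b = -2.
a* b = -10, so ⟨σ_x⟩ = -20/29.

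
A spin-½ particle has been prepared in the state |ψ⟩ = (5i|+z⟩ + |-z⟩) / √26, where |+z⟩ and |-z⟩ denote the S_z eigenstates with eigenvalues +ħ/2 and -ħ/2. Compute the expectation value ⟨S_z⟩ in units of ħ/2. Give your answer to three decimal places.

0.923

⟨σ_z⟩ = |a|² - |b|² divided by |a|²+|b|², with a, b the |+z⟩, |-z⟩ amplitudes.
= (25 - 1)/26 = 24/26.
⟨S_z⟩ = (ħ/2)·⟨σ_z⟩.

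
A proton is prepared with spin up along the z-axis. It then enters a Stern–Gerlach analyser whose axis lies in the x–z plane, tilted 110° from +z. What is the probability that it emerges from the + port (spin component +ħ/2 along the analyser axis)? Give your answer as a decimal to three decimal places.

0.329

For spin-½, the probability of finding spin-up along an axis at angle θ to the initial spin direction is cos²(θ/2); spin-down is sin²(θ/2).
θ = 110°, so P = cos²(55°) ≈ 0.329.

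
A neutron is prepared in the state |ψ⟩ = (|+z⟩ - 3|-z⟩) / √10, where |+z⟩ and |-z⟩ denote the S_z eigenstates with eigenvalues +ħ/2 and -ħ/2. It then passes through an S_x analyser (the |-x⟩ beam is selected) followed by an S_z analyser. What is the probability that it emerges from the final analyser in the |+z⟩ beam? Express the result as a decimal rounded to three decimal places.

0.400

First analyser (S_x): P(|-x⟩) = |⟨-x|ψ⟩|² = 16/20.
After stage 1 the state is |-x⟩; P(|+z⟩) = |⟨+z|-x⟩|² = 1/2.
Joint probability = 16/20 × 1/2 = 0.400.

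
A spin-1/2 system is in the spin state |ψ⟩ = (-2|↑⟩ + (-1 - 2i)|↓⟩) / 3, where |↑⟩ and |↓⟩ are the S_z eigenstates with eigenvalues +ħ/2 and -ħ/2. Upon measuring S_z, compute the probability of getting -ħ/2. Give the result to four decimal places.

The -ħ/2 outcome corresponds to |↓⟩. Its amplitude in |ψ⟩ is (-1 - 2i)/3.
P = |-1 - 2i|² / 9 = 5/9.

0.5556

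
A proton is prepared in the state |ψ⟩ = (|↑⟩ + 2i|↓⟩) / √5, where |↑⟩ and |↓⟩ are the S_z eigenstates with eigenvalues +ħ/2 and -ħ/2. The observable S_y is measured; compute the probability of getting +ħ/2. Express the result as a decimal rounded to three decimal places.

|+y⟩ = (|↑⟩ + i|↓⟩)/√2, so ⟨+y|ψ⟩ = (3) / (√2·√5).
P = |3|² / 10 = 9/10.

0.900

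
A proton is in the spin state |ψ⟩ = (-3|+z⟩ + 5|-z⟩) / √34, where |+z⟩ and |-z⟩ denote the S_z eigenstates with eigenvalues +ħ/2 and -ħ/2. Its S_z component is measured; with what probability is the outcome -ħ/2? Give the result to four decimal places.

The -ħ/2 outcome corresponds to |-z⟩. Its amplitude in |ψ⟩ is 5/√34.
P = |5|² / 34 = 25/34.

0.7353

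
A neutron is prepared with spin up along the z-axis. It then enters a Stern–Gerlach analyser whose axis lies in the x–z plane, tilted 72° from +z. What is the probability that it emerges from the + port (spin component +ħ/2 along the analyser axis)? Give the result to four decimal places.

0.6545

For spin-½, the probability of finding spin-up along an axis at angle θ to the initial spin direction is cos²(θ/2); spin-down is sin²(θ/2).
θ = 72°, so P = cos²(36°) ≈ 0.6545.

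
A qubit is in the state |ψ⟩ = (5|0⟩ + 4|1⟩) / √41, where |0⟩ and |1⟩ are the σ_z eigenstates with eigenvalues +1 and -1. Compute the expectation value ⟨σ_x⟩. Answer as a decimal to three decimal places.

⟨σ_x⟩ = 2 Re(a* b)/(|a|²+|b|²) with a = 5, b = 4.
a* b = 20, so ⟨σ_x⟩ = 40/41.

0.976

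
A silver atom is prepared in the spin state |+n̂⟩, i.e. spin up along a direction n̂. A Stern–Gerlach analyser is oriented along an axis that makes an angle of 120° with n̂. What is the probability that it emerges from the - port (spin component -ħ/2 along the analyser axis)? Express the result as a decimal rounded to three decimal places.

0.750

For spin-½, the probability of finding spin-up along an axis at angle θ to the initial spin direction is cos²(θ/2); spin-down is sin²(θ/2).
θ = 120°, so P = sin²(60°) ≈ 0.750.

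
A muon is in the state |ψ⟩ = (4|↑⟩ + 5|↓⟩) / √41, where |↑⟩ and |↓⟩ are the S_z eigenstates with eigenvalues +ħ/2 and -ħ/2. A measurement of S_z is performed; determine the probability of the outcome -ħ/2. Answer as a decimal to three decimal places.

The -ħ/2 outcome corresponds to |↓⟩. Its amplitude in |ψ⟩ is 5/√41.
P = |5|² / 41 = 25/41.

0.610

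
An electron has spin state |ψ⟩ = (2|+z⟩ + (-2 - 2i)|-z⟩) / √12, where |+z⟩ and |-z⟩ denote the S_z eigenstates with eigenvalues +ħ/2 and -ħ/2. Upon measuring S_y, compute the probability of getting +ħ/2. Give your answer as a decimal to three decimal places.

|+y⟩ = (|+z⟩ + i|-z⟩)/√2, so ⟨+y|ψ⟩ = (2i) / (√2·√12).
P = |2i|² / 24 = 4/24.

0.167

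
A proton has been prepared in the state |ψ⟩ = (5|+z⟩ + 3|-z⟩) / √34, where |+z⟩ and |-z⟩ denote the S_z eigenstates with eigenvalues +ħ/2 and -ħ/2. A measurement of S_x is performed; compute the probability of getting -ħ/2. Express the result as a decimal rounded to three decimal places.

0.059

|-x⟩ = (|+z⟩ - |-z⟩)/√2, so ⟨-x|ψ⟩ = (2) / (√2·√34).
P = |2|² / 68 = 4/68.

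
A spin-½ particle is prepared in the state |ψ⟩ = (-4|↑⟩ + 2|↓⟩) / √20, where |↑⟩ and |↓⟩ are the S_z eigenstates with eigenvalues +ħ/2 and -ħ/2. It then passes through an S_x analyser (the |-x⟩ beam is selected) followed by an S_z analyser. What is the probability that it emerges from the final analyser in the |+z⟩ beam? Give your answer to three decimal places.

First analyser (S_x): P(|-x⟩) = |⟨-x|ψ⟩|² = 36/40.
After stage 1 the state is |-x⟩; P(|+z⟩) = |⟨+z|-x⟩|² = 1/2.
Joint probability = 36/40 × 1/2 = 0.450.

0.450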